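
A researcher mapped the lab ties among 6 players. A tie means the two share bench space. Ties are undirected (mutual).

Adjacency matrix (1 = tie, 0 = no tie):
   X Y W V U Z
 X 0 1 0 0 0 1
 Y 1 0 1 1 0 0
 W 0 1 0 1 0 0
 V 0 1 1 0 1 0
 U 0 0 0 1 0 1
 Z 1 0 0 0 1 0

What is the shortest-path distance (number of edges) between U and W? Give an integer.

One shortest route is U – V – W, which uses 2 edges, and U and W are not directly tied, so nothing shorter exists. So d(U,W) = 2.

2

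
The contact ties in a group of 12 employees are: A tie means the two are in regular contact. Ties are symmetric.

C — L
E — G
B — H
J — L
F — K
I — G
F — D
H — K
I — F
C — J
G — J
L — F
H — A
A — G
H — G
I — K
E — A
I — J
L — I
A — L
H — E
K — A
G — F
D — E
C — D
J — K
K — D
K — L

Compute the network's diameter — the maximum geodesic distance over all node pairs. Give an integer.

Eccentricity of each node (its greatest distance to any other): A:2, B:4, C:4, D:3, E:2, F:3, G:2, H:3, I:3, J:3, K:2, L:3.
The maximum eccentricity is 4, realized for instance by the pair B–C via B – H – A – L – C. So the diameter is 4.

4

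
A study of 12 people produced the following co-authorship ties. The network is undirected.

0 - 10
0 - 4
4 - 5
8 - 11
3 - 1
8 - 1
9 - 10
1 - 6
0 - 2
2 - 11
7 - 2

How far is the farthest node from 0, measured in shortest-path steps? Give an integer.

Distances from 0: 1:4, 2:1, 3:5, 4:1, 5:2, 6:5, 7:2, 8:3, 9:2, 10:1, 11:2.
The largest is 5 (to 6 and 3), so the eccentricity of 0 is 5.

5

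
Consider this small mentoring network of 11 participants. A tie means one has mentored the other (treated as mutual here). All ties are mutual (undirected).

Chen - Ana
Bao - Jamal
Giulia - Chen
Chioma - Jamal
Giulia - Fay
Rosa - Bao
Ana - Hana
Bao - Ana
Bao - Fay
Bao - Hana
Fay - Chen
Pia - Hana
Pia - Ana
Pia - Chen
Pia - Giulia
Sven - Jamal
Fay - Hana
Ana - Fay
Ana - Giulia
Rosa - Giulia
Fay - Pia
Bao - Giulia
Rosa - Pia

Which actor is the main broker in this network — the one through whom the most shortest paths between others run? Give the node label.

Bao

Unnormalized betweenness of each node: Ana:163/60, Bao:269/12, Chen:0, Chioma:0, Fay:163/60, Giulia:33/10, Hana:4/5, Jamal:17, Pia:9/4, Rosa:4/5, Sven:0.
Bao has the largest value, 269/12, making it the main broker — the node through which the most shortest paths run.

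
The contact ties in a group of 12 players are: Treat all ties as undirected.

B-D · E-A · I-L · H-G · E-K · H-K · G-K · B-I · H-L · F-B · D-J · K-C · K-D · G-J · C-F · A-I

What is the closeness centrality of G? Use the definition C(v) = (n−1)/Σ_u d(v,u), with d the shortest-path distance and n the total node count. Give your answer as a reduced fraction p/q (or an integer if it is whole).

Distances from G: A:3, B:3, C:2, D:2, E:2, F:3, H:1, I:3, J:1, K:1, L:2. Sum = 23.
n = 12, so closeness = 11/23.

11/23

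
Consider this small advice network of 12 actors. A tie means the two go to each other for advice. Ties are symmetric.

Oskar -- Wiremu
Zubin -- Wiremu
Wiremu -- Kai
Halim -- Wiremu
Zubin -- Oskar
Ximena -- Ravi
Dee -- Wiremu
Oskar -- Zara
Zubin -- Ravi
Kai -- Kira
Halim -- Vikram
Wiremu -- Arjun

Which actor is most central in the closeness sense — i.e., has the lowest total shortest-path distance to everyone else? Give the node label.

Farness (sum of distances to all others) for each node — Arjun:27, Dee:27, Halim:25, Kai:25, Kira:35, Oskar:22, Ravi:29, Vikram:35, Wiremu:17, Ximena:39, Zara:32, Zubin:21.
The smallest farness is 17, for Wiremu, so Wiremu has the highest closeness.

Wiremu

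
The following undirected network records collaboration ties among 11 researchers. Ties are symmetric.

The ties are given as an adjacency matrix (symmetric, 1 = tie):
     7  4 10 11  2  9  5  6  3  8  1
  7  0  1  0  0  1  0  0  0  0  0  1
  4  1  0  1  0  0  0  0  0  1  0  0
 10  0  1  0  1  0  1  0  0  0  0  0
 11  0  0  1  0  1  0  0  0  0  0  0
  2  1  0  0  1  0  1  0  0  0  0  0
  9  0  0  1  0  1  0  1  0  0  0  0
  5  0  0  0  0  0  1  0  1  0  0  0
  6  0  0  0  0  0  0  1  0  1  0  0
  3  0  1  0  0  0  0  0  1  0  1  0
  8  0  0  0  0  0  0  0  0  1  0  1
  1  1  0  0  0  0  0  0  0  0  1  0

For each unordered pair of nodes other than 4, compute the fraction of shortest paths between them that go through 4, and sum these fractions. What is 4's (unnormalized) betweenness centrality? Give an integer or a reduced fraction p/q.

61/6

Pairs whose geodesics pass through 4 — 7–10: 1; 7–6: 1; 7–3: 1; 10–6: 1/2; 10–3: 1; 10–8: 1; 10–1: 1; 11–6: 1/3; 11–3: 1; 11–8: 1/2; 2–3: 1; 9–3: 1/2; 9–8: 1/3.
All other pairs contribute 0.
Summing the contributions gives betweenness(4) = 61/6.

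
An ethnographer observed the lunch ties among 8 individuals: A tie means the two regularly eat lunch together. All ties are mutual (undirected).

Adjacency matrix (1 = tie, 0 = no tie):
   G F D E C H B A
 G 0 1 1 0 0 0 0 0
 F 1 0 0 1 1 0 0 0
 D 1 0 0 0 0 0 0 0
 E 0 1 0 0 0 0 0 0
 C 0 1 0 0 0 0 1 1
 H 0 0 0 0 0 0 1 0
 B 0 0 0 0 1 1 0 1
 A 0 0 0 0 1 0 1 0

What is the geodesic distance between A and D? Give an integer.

4

One shortest route is A – C – F – G – D, which uses 4 edges, and at distance 3 from A we only reach {E, G}, which does not include D. So d(A,D) = 4.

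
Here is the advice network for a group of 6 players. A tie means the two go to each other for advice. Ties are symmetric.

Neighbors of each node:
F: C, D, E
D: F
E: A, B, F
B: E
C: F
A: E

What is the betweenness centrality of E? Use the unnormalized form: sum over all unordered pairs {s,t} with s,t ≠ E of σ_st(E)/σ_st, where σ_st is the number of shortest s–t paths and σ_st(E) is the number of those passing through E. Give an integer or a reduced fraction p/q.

Pairs whose geodesics pass through E — D–A: 1; D–B: 1; C–A: 1; C–B: 1; A–F: 1; A–B: 1; F–B: 1.
All other pairs contribute 0.
Summing the contributions gives betweenness(E) = 7.

7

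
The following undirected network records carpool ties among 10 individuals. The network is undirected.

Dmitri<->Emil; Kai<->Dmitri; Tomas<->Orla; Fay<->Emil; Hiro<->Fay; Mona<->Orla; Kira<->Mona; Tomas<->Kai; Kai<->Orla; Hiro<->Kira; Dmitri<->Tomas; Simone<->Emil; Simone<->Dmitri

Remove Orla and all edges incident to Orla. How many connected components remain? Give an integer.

1

Orla's neighbors (Kai, Mona, and Tomas) remain reachable from one another through other ties, so the rest of the network stays in one piece.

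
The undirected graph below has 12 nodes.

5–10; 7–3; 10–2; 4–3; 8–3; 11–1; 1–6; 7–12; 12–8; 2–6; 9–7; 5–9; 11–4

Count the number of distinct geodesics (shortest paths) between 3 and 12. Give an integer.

The shortest distance is 2. The length-2 paths are: 3–8–12; 3–7–12.
That gives 2 distinct shortest paths.

2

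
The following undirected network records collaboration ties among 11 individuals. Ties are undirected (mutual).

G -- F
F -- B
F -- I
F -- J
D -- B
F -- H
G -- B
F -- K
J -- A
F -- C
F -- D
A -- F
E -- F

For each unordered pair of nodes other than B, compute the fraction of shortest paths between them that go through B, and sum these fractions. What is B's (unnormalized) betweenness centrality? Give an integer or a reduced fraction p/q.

1/2

Pairs whose geodesics pass through B — G–D: 1/2.
All other pairs contribute 0.
Summing the contributions gives betweenness(B) = 1/2.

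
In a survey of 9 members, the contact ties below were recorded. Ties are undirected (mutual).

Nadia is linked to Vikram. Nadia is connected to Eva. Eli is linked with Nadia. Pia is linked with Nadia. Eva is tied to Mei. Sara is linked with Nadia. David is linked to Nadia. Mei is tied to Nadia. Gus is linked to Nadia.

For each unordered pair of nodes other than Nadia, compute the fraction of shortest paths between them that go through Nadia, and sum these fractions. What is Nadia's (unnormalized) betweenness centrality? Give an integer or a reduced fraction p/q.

Pairs whose geodesics pass through Nadia — Pia–Gus: 1; Pia–Mei: 1; Pia–David: 1; Pia–Eva: 1; Pia–Sara: 1; Pia–Vikram: 1; Pia–Eli: 1; Gus–Mei: 1; Gus–David: 1; Gus–Eva: 1; Gus–Sara: 1; Gus–Vikram: 1; Gus–Eli: 1; Mei–David: 1 … (+13 more pairs).
All other pairs contribute 0.
Summing the contributions gives betweenness(Nadia) = 27.

27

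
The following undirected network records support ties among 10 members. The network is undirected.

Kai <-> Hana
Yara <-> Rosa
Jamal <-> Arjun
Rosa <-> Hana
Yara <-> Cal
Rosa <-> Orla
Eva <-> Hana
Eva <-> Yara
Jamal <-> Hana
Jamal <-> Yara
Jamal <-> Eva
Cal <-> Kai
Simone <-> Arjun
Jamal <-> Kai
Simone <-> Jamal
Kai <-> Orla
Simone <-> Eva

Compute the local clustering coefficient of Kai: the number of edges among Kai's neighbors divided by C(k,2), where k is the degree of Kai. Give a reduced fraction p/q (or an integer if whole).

1/6

Kai's neighbors: Cal, Hana, Jamal, and Orla (k = 4).
Possible neighbor pairs: C(4,2) = 6. Edges among them: Hana–Jamal → e = 1.
Clustering(Kai) = 1/6.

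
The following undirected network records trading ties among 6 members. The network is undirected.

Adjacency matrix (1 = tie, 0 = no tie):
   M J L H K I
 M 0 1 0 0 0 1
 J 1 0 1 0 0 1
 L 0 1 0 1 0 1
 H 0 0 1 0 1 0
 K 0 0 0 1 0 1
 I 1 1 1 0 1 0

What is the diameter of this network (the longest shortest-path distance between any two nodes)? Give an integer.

3

Eccentricity of each node (its greatest distance to any other): H:3, I:2, J:2, K:2, L:2, M:3.
The maximum eccentricity is 3, realized for instance by the pair M–H via M – J – L – H. So the diameter is 3.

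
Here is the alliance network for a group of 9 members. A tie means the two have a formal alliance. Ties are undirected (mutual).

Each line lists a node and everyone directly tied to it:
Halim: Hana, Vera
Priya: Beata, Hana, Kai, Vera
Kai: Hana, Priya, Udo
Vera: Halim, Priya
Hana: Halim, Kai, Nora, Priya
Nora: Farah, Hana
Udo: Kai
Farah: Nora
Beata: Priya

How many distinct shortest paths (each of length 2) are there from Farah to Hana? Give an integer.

1

The shortest distance is 2, and the only length-2 path is Farah–Nora–Hana. So there is exactly 1 shortest path.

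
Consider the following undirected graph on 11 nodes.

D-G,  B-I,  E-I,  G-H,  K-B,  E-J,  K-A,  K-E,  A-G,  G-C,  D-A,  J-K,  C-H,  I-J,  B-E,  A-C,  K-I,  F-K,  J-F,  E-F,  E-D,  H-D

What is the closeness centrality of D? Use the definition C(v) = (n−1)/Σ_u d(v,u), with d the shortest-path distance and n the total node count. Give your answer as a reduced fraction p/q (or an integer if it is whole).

5/8

Distances from D: A:1, B:2, C:2, E:1, F:2, G:1, H:1, I:2, J:2, K:2. Sum = 16.
n = 11, so closeness = 10/16 = 5/8.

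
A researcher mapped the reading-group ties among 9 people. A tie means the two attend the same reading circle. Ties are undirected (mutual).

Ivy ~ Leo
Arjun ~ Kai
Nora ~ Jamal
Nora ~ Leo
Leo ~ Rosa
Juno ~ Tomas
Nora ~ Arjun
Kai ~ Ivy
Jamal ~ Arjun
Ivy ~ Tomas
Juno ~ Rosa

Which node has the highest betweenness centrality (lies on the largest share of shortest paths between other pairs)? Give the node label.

Unnormalized betweenness of each node: Arjun:3, Ivy:17/2, Jamal:0, Juno:1, Kai:7/2, Leo:21/2, Nora:13/2, Rosa:7/2, Tomas:5/2.
Leo has the largest value, 21/2, making it the main broker — the node through which the most shortest paths run.

Leo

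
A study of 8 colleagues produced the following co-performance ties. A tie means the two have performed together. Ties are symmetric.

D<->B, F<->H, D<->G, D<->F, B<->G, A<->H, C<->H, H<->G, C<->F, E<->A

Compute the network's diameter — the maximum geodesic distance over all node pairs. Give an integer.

Eccentricity of each node (its greatest distance to any other): A:3, B:4, C:3, D:4, E:4, F:3, G:3, H:2.
The maximum eccentricity is 4, realized for instance by the pair D–E via D – G – H – A – E. So the diameter is 4.

4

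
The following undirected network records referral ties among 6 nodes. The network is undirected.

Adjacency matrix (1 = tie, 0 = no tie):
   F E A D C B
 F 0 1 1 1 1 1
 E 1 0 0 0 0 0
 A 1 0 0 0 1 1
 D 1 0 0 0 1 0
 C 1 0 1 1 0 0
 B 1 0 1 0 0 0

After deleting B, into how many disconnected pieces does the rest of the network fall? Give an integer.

1

B's neighbors (A and F) remain reachable from one another through other ties, so the rest of the network stays in one piece.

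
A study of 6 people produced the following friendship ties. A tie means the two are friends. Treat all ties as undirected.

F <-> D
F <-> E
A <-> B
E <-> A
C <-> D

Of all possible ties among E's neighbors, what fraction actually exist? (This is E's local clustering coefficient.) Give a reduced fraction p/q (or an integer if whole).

E's neighbors: A and F (k = 2).
Possible neighbor pairs: C(2,2) = 1. Edges among them: none → e = 0.
Clustering(E) = 0/1.

0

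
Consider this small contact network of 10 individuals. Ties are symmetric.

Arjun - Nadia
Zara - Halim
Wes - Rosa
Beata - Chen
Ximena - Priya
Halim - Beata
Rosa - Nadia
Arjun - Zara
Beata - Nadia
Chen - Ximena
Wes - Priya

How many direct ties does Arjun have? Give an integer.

Arjun is directly tied to Nadia and Zara. That is 2 neighbors, so the degree of Arjun is 2.

2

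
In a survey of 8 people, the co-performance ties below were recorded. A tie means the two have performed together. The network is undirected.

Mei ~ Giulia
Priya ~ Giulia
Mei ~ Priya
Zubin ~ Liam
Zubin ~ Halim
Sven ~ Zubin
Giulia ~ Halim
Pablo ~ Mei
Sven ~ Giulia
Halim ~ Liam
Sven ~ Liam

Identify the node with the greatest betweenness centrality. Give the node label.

Giulia

Unnormalized betweenness of each node: Giulia:37/3, Halim:4, Liam:1/3, Mei:6, Pablo:0, Priya:0, Sven:4, Zubin:1/3.
Giulia has the largest value, 37/3, making it the main broker — the node through which the most shortest paths run.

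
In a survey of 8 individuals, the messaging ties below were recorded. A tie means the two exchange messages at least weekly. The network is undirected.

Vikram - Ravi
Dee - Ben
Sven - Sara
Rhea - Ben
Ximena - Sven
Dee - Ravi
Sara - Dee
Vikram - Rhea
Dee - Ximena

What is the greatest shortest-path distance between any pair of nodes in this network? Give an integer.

4

Eccentricity of each node (its greatest distance to any other): Ben:3, Dee:2, Ravi:3, Rhea:4, Sara:3, Sven:4, Vikram:4, Ximena:3.
The maximum eccentricity is 4, realized for instance by the pair Sven–Vikram via Sven – Sara – Dee – Ravi – Vikram. So the diameter is 4.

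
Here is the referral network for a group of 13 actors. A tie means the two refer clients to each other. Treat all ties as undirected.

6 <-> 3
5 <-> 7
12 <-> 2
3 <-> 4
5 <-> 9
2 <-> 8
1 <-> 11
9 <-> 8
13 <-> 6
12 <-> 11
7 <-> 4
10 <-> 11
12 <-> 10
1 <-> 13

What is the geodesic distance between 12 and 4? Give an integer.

6

One shortest route is 12 – 11 – 1 – 13 – 6 – 3 – 4, which uses 6 edges, and at distance 5 from 12 we only reach {3, 7}, which does not include 4. So d(12,4) = 6.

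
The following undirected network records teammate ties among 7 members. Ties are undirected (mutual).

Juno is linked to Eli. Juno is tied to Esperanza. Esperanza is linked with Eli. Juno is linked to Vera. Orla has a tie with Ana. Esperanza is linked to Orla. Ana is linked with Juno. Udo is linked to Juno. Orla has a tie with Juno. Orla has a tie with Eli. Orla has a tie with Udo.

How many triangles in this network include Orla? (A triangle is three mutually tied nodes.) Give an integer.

5

Orla's neighbors: Ana, Eli, Esperanza, Juno, and Udo.
Neighbor pairs that are themselves tied: Orla–Ana–Juno; Orla–Eli–Esperanza; Orla–Eli–Juno; Orla–Esperanza–Juno; Orla–Juno–Udo. Each forms one triangle with Orla, for 5 in total.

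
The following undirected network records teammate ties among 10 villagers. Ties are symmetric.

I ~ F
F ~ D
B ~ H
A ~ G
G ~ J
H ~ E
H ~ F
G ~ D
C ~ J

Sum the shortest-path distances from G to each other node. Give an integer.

Distances from G: A:1, B:4, C:2, D:1, E:4, F:2, H:3, I:3, J:1.
Sum = 1 + 4 + 2 + 1 + 4 + 2 + 3 + 3 + 1 = 21.

21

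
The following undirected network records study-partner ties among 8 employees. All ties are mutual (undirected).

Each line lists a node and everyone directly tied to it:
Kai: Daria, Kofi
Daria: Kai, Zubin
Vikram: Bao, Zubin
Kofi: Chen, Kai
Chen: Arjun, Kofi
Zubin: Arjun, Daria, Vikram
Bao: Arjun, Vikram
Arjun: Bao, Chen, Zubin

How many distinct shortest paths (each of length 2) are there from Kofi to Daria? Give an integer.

The shortest distance is 2, and the only length-2 path is Kofi–Kai–Daria. So there is exactly 1 shortest path.

1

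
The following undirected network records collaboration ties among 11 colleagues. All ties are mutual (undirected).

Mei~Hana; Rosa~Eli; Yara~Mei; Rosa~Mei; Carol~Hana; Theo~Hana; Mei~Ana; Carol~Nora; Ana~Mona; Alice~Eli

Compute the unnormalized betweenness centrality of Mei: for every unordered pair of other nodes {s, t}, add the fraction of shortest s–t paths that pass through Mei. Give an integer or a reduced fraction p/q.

Pairs whose geodesics pass through Mei — Alice–Theo: 1; Alice–Nora: 1; Alice–Hana: 1; Alice–Ana: 1; Alice–Carol: 1; Alice–Mona: 1; Alice–Yara: 1; Theo–Eli: 1; Theo–Ana: 1; Theo–Mona: 1; Theo–Rosa: 1; Theo–Yara: 1; Nora–Eli: 1; Nora–Ana: 1 … (+21 more pairs).
All other pairs contribute 0.
Summing the contributions gives betweenness(Mei) = 35.

35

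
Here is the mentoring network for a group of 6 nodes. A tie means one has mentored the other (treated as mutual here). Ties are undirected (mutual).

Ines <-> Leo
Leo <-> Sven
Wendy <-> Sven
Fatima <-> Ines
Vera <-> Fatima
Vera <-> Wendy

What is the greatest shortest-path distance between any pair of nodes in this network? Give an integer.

Eccentricity of each node (its greatest distance to any other): Fatima:3, Ines:3, Leo:3, Sven:3, Vera:3, Wendy:3.
The maximum eccentricity is 3, realized for instance by the pair Wendy–Ines via Wendy – Vera – Fatima – Ines. So the diameter is 3.

3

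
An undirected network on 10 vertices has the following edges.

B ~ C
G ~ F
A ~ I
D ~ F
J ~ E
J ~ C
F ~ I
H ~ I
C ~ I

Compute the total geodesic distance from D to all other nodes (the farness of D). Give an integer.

Distances from D: A:3, B:4, C:3, E:5, F:1, G:2, H:3, I:2, J:4.
Sum = 3 + 4 + 3 + 5 + 1 + 2 + 3 + 2 + 4 = 27.

27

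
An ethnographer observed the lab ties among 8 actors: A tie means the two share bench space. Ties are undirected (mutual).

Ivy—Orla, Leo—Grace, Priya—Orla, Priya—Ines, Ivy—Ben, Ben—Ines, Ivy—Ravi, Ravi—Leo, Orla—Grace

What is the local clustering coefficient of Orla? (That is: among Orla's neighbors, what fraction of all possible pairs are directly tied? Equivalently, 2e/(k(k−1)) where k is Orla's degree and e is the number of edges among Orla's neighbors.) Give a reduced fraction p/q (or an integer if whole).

0

Orla's neighbors: Grace, Ivy, and Priya (k = 3).
Possible neighbor pairs: C(3,2) = 3. Edges among them: none → e = 0.
Clustering(Orla) = 0/3 = 0.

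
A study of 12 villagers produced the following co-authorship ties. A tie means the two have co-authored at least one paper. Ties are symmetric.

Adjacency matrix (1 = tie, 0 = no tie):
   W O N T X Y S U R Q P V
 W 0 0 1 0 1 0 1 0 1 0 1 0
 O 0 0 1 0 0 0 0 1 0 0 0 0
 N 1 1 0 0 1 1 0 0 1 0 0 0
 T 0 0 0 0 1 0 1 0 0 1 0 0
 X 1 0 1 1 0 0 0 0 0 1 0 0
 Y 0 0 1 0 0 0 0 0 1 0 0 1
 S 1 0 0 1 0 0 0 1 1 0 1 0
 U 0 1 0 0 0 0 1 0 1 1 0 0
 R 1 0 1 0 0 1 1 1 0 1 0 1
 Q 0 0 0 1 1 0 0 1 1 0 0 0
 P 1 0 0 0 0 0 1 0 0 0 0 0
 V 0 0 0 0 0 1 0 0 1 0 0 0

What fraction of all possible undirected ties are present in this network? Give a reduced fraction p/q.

There are 23 edges and 12 nodes, so the maximum possible is C(12,2) = 66.
Density = 23/66.

23/66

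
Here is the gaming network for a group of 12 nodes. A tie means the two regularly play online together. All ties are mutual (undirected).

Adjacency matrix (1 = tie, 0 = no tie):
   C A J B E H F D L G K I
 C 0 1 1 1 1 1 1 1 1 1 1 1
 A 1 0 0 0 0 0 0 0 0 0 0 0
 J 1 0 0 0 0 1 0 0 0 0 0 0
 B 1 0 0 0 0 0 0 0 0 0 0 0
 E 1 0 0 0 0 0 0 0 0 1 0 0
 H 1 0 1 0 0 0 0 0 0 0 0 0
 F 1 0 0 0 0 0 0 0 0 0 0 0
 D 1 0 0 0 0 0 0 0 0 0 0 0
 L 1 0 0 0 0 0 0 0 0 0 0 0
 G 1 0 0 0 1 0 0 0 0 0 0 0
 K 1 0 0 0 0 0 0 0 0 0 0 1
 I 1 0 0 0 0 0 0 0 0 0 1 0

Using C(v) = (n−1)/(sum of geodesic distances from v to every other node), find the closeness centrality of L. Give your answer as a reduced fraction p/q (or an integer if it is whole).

11/21

Distances from L: A:2, B:2, C:1, D:2, E:2, F:2, G:2, H:2, I:2, J:2, K:2. Sum = 21.
n = 12, so closeness = 11/21.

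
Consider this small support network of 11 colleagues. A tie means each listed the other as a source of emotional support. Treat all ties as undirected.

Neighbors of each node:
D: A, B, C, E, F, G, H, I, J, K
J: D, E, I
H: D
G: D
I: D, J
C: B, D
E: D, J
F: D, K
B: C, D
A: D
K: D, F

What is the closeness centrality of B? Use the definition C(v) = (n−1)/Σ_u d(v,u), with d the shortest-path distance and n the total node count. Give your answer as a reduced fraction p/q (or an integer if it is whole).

5/9

Distances from B: A:2, C:1, D:1, E:2, F:2, G:2, H:2, I:2, J:2, K:2. Sum = 18.
n = 11, so closeness = 10/18 = 5/9.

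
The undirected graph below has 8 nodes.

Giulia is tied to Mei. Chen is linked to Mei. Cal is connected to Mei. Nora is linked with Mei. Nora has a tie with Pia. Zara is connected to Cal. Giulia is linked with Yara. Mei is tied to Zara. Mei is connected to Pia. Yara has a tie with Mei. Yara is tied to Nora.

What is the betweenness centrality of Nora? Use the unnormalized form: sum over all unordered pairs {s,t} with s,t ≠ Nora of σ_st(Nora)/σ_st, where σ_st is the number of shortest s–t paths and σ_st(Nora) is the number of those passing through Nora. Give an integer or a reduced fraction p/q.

1/2

Pairs whose geodesics pass through Nora — Pia–Yara: 1/2.
All other pairs contribute 0.
Summing the contributions gives betweenness(Nora) = 1/2.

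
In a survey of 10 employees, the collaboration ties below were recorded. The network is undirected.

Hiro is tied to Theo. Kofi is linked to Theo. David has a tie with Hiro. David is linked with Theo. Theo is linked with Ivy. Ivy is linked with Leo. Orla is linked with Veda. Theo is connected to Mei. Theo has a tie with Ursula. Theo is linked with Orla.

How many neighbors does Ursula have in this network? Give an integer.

Ursula is directly tied to Theo. That is 1 neighbor, so the degree of Ursula is 1.

1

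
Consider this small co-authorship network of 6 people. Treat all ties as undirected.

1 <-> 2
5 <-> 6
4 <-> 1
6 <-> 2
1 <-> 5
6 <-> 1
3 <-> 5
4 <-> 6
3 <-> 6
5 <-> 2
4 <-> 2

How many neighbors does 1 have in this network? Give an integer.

1 is directly tied to 2, 4, 5, and 6. That is 4 neighbors, so the degree of 1 is 4.

4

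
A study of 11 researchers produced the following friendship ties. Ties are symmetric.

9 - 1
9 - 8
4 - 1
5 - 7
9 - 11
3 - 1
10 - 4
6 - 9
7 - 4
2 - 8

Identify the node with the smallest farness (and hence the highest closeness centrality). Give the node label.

Farness (sum of distances to all others) for each node — 1:19, 2:36, 3:28, 4:22, 5:38, 6:29, 7:29, 8:27, 9:20, 10:31, 11:29.
The smallest farness is 19, for 1, so 1 has the highest closeness.

1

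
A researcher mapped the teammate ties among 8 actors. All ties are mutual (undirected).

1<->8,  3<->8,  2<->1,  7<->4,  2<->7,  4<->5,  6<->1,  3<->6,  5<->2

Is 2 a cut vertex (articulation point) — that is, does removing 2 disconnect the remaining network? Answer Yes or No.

Removing 2 leaves {1, 3, 6, and 8} with no path to {4, 5, and 7}, so the network splits into 2 components. 2 is a cut vertex.

Yes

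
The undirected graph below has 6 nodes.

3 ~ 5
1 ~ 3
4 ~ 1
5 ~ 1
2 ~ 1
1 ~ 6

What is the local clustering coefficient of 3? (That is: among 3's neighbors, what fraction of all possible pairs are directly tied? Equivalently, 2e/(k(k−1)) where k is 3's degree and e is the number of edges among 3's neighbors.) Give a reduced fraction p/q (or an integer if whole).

3's neighbors: 1 and 5 (k = 2).
Possible neighbor pairs: C(2,2) = 1. Edges among them: 1–5 → e = 1.
Clustering(3) = 1/1.

1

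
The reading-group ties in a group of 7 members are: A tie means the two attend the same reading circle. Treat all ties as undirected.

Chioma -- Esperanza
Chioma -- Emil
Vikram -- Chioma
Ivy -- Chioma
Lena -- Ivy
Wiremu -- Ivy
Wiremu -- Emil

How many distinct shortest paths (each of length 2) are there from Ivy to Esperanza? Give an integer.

The shortest distance is 2, and the only length-2 path is Ivy–Chioma–Esperanza. So there is exactly 1 shortest path.

1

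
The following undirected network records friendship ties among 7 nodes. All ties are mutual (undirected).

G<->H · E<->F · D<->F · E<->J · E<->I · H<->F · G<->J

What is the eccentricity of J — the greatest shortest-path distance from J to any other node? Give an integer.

3

Distances from J: D:3, E:1, F:2, G:1, H:2, I:2.
The largest is 3 (to D), so the eccentricity of J is 3.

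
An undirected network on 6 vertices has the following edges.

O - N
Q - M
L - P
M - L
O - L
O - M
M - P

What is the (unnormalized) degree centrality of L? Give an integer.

3

L is directly tied to M, O, and P. That is 3 neighbors, so the degree of L is 3.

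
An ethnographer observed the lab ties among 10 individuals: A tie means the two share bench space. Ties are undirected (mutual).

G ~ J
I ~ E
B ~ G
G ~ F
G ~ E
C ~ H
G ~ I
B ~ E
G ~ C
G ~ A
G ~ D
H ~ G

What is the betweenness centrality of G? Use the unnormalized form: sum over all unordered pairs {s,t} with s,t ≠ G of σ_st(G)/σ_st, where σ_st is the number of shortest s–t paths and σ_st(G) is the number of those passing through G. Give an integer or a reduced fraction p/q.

65/2

Pairs whose geodesics pass through G — D–H: 1; D–J: 1; D–A: 1; D–E: 1; D–B: 1; D–F: 1; D–C: 1; D–I: 1; H–J: 1; H–A: 1; H–E: 1; H–B: 1; H–F: 1; H–I: 1 … (+19 more pairs).
All other pairs contribute 0.
Summing the contributions gives betweenness(G) = 65/2.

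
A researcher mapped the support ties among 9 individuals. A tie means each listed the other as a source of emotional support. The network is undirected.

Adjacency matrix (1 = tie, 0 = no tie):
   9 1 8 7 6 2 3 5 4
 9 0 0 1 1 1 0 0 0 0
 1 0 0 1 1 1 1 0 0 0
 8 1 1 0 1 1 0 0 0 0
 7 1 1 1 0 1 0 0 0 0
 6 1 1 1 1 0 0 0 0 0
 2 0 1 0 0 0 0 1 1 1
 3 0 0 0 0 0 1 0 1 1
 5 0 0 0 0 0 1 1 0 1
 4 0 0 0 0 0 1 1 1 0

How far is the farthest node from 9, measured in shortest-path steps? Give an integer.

4

Distances from 9: 1:2, 2:3, 3:4, 4:4, 5:4, 6:1, 7:1, 8:1.
The largest is 4 (to 4, 3, and 5), so the eccentricity of 9 is 4.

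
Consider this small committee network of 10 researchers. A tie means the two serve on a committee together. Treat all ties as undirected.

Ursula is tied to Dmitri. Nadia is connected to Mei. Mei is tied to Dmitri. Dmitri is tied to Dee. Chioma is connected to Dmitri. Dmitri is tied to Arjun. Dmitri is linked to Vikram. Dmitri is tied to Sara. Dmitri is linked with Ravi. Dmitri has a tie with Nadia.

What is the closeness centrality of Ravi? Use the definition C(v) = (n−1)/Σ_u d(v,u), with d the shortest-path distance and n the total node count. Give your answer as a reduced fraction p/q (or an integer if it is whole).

Distances from Ravi: Arjun:2, Chioma:2, Dee:2, Dmitri:1, Mei:2, Nadia:2, Sara:2, Ursula:2, Vikram:2. Sum = 17.
n = 10, so closeness = 9/17.

9/17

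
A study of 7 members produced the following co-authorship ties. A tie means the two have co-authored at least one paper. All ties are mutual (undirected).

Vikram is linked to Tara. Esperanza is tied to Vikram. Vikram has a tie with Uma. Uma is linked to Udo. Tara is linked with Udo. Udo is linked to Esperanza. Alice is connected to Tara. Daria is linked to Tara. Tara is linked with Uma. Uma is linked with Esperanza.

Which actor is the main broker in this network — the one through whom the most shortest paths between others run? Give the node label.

Tara

Unnormalized betweenness of each node: Alice:0, Daria:0, Esperanza:1/3, Tara:28/3, Udo:1, Uma:4/3, Vikram:1.
Tara has the largest value, 28/3, making it the main broker — the node through which the most shortest paths run.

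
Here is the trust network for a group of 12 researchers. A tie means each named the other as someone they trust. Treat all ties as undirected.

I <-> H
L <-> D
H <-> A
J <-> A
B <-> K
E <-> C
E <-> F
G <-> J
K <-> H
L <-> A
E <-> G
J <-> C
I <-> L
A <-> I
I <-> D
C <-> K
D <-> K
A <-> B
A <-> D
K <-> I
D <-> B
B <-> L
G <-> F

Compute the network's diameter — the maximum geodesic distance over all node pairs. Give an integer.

4

Eccentricity of each node (its greatest distance to any other): A:3, B:4, C:3, D:4, E:4, F:4, G:3, H:4, I:4, J:2, K:3, L:4.
The maximum eccentricity is 4, realized for instance by the pair I–F via I – K – C – E – F. So the diameter is 4.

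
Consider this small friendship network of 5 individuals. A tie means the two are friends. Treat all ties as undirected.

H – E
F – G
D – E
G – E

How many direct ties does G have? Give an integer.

G is directly tied to E and F. That is 2 neighbors, so the degree of G is 2.

2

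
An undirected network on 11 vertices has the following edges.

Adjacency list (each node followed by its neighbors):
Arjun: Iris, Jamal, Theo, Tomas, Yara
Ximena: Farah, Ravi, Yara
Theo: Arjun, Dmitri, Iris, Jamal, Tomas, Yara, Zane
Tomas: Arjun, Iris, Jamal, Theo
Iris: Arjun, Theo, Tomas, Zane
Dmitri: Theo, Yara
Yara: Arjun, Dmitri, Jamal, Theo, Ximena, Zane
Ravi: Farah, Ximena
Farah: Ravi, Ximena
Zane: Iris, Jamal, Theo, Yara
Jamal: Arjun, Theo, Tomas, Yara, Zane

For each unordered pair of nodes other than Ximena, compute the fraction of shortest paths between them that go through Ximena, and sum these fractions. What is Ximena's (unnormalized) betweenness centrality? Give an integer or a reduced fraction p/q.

Pairs whose geodesics pass through Ximena — Arjun–Farah: 1; Arjun–Ravi: 1; Yara–Farah: 1; Yara–Ravi: 1; Tomas–Farah: 3/3; Tomas–Ravi: 3/3; Iris–Farah: 3/3; Iris–Ravi: 3/3; Zane–Farah: 1; Zane–Ravi: 1; Theo–Farah: 1; Theo–Ravi: 1; Dmitri–Farah: 1; Dmitri–Ravi: 1 … (+2 more pairs).
All other pairs contribute 0.
Summing the contributions gives betweenness(Ximena) = 16.

16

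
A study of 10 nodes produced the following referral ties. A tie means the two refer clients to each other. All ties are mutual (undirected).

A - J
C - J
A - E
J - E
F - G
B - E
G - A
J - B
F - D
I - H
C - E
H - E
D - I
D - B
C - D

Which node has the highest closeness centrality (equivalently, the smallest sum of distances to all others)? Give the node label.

Farness (sum of distances to all others) for each node — A:17, B:16, C:16, D:15, E:14, F:19, G:20, H:18, I:19, J:16.
The smallest farness is 14, for E, so E has the highest closeness.

E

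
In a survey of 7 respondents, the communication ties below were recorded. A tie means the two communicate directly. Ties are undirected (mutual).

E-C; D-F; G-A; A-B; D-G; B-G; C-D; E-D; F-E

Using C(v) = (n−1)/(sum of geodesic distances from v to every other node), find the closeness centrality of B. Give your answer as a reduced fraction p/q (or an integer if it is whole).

6/13

Distances from B: A:1, C:3, D:2, E:3, F:3, G:1. Sum = 13.
n = 7, so closeness = 6/13.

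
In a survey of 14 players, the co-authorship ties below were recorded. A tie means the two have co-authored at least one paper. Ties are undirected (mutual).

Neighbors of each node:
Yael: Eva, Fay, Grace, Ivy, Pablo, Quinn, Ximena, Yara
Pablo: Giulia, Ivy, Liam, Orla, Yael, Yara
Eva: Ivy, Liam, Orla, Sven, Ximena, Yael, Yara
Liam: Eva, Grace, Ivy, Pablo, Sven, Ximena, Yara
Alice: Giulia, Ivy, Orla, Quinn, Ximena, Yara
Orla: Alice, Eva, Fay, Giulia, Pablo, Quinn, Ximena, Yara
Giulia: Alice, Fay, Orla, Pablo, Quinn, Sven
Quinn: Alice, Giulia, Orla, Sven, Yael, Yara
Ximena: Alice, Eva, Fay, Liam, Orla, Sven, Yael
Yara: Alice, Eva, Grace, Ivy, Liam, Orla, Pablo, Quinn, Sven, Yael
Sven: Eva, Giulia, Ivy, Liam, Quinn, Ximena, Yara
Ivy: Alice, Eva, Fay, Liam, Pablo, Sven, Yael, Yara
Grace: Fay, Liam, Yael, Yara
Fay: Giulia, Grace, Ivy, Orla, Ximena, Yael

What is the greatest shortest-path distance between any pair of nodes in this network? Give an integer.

2

Eccentricity of each node (its greatest distance to any other): Alice:2, Eva:2, Fay:2, Giulia:2, Grace:2, Ivy:2, Liam:2, Orla:2, Pablo:2, Quinn:2, Sven:2, Ximena:2, Yael:2, Yara:2.
The maximum eccentricity is 2, realized for instance by the pair Orla–Grace via Orla – Yara – Grace. So the diameter is 2.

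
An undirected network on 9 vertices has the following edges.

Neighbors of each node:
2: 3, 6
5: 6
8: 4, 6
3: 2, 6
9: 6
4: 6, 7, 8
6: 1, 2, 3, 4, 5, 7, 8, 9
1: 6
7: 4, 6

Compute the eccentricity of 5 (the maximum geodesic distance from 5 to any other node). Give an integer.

Distances from 5: 1:2, 2:2, 3:2, 4:2, 6:1, 7:2, 8:2, 9:2.
The largest is 2 (to 9, 7, 8, 1, 3, 4, and 2), so the eccentricity of 5 is 2.

2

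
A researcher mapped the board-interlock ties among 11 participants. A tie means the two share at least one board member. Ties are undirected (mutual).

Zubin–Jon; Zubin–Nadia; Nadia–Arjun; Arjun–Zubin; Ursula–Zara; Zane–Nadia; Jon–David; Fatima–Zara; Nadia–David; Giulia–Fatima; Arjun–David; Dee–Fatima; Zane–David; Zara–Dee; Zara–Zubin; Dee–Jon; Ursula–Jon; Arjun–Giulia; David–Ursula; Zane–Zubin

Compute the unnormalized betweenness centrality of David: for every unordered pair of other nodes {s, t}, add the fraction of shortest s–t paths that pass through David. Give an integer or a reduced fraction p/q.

Pairs whose geodesics pass through David — Arjun–Zane: 1/3; Arjun–Ursula: 1; Arjun–Dee: 1/4; Arjun–Jon: 1/2; Zane–Ursula: 1; Zane–Dee: 1/3; Zane–Giulia: 1/3; Zane–Jon: 1/2; Ursula–Nadia: 1; Ursula–Giulia: 1/2; Nadia–Dee: 1/3; Nadia–Jon: 1/2; Giulia–Jon: 1/3.
All other pairs contribute 0.
Summing the contributions gives betweenness(David) = 83/12.

83/12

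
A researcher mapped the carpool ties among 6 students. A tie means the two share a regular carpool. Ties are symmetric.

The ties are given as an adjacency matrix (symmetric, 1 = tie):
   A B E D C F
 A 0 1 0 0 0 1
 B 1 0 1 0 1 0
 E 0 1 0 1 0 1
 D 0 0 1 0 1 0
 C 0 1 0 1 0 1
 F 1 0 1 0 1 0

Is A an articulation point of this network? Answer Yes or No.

No

Even without A, every remaining node can still reach every other (the residual graph is connected), so A is not a cut vertex.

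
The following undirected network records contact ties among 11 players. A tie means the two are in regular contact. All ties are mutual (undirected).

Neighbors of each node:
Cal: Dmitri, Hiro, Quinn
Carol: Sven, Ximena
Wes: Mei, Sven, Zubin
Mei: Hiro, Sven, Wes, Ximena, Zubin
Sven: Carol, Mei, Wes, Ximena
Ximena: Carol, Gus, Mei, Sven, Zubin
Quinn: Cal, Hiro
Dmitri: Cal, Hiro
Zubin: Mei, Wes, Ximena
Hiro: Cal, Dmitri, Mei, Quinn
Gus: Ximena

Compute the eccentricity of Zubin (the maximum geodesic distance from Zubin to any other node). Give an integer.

Distances from Zubin: Cal:3, Carol:2, Dmitri:3, Gus:2, Hiro:2, Mei:1, Quinn:3, Sven:2, Wes:1, Ximena:1.
The largest is 3 (to Cal, Quinn, and Dmitri), so the eccentricity of Zubin is 3.

3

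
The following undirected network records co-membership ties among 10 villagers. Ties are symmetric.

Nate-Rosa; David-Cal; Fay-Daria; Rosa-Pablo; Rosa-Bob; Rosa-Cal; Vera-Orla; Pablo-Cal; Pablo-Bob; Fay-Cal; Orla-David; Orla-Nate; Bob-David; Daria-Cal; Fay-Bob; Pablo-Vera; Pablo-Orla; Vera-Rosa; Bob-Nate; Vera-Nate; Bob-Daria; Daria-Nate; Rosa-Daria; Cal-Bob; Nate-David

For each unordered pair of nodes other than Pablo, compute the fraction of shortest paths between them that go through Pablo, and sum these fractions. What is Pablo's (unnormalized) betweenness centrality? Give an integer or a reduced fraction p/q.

Pairs whose geodesics pass through Pablo — Bob–Vera: 1/3; Bob–Orla: 1/3; Vera–Cal: 1/2; Vera–Fay: 2/7; Orla–Rosa: 1/3; Orla–Cal: 1/2; Orla–Fay: 2/6.
All other pairs contribute 0.
Summing the contributions gives betweenness(Pablo) = 55/21.

55/21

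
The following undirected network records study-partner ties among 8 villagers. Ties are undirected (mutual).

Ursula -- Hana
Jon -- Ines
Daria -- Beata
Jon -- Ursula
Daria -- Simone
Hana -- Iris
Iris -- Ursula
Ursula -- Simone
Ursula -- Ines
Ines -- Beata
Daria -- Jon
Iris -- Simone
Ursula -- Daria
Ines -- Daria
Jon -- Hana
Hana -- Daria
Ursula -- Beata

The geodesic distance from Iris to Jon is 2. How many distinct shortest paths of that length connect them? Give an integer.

The shortest distance is 2. The length-2 paths are: Iris–Ursula–Jon; Iris–Hana–Jon.
That gives 2 distinct shortest paths.

2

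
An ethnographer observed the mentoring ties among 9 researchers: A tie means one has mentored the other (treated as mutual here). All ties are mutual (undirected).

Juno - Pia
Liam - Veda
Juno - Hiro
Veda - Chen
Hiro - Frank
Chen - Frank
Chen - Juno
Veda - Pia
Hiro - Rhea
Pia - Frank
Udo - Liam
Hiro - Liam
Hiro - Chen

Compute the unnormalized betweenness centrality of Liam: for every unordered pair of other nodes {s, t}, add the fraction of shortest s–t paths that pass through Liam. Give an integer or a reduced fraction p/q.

Pairs whose geodesics pass through Liam — Juno–Udo: 1; Chen–Udo: 2/2; Hiro–Udo: 1; Hiro–Veda: 1/2; Udo–Frank: 1; Udo–Veda: 1; Udo–Rhea: 1; Udo–Pia: 1; Veda–Rhea: 1/2.
All other pairs contribute 0.
Summing the contributions gives betweenness(Liam) = 8.

8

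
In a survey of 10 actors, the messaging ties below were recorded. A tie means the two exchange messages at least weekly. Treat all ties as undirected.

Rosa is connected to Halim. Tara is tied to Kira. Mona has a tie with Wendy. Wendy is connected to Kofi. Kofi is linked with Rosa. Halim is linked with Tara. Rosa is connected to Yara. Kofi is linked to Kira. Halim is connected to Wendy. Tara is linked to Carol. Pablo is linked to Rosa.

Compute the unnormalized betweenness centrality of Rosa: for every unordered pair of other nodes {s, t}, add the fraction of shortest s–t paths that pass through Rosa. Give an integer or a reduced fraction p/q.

31/2

Pairs whose geodesics pass through Rosa — Kofi–Halim: 1/2; Kofi–Pablo: 1; Kofi–Yara: 1; Mona–Pablo: 2/2; Mona–Yara: 2/2; Wendy–Pablo: 2/2; Wendy–Yara: 2/2; Tara–Pablo: 1; Tara–Yara: 1; Halim–Pablo: 1; Halim–Yara: 1; Carol–Pablo: 1; Carol–Yara: 1; Pablo–Yara: 1 … (+2 more pairs).
All other pairs contribute 0.
Summing the contributions gives betweenness(Rosa) = 31/2.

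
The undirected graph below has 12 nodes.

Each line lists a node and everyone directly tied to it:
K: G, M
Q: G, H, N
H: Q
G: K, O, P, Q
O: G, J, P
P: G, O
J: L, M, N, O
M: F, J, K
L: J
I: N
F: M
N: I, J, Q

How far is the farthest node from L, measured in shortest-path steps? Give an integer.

Distances from L: F:3, G:3, H:4, I:3, J:1, K:3, M:2, N:2, O:2, P:3, Q:3.
The largest is 4 (to H), so the eccentricity of L is 4.

4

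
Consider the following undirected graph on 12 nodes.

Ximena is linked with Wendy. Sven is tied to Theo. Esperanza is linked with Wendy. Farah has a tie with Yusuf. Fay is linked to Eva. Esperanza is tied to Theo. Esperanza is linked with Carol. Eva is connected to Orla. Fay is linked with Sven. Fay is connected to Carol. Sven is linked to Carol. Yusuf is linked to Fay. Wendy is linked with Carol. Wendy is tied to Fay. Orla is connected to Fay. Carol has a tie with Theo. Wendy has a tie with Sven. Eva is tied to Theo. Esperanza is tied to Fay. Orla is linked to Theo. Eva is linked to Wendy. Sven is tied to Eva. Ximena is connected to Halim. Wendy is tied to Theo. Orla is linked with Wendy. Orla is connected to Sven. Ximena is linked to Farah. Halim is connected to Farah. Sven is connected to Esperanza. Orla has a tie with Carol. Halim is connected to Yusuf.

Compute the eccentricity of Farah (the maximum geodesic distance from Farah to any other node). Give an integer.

Distances from Farah: Carol:3, Esperanza:3, Eva:3, Fay:2, Halim:1, Orla:3, Sven:3, Theo:3, Wendy:2, Ximena:1, Yusuf:1.
The largest is 3 (to Esperanza, Orla, Eva, Theo, Carol, and Sven), so the eccentricity of Farah is 3.

3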